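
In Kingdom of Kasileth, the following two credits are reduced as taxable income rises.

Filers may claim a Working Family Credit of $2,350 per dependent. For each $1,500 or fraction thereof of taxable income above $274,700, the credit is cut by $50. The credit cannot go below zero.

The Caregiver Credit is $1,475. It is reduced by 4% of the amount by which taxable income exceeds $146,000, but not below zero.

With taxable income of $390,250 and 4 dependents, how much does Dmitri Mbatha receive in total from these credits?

Working Family Credit: base = 4 × $2,350 = $9,400. income exceeds $274,700 by $115,550, which is 78 full-or-partial $1,500 increments; reduction = 78 × $50 = $3,900, leaving $5,500.
Caregiver Credit: 4% of the $244,250 excess over $146,000 is $9,770 ≥ base, so the credit is $0.
Total: $5,500 + $0 = $5,500.

$5,500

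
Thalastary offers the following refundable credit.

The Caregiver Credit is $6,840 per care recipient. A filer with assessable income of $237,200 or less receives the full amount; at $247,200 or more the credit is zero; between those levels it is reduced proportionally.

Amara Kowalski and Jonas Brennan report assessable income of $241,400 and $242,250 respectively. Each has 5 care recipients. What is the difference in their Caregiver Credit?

$2,907

Amara ($241,400): Caregiver Credit: base = 5 × $6,840 = $34,200. $241,400 is $4,200 into a $10,000 phase-out range, leaving 5,800/10,000 of the credit: $34,200 × 5,800/10,000 = $19,836.
Jonas ($242,250): Caregiver Credit: base = 5 × $6,840 = $34,200. $242,250 is $5,050 into a $10,000 phase-out range, leaving 4,950/10,000 of the credit: $34,200 × 4,950/10,000 = $16,929.
Difference: |$19,836 − $16,929| = $2,907.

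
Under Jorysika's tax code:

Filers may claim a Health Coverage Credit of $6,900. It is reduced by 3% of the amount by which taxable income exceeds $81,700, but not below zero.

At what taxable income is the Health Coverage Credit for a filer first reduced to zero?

$311,700

The credit falls by 3% of each dollar above $81,700, so it reaches zero when the excess is $6,900 / 3% = $230,000: income = $81,700 + $230,000 = $311,700.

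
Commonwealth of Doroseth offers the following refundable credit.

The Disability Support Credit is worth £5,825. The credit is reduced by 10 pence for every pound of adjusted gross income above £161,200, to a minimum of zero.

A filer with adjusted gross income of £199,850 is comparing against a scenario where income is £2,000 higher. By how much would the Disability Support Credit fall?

At £199,850 — 10% of the £38,650 excess over £161,200 is £3,865; credit = £5,825 − £3,865 = £1,960.
At £201,850 — 10% of the £40,650 excess over £161,200 is £4,065; credit = £5,825 − £4,065 = £1,760.
Lost: £1,960 − £1,760 = £200.

£200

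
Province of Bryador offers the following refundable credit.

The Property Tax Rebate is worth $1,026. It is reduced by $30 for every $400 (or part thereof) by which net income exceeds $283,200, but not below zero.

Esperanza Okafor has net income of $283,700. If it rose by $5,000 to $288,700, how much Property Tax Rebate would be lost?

$360

At $283,700 — income exceeds $283,200 by $500, which is 2 full-or-partial $400 increments; reduction = 2 × $30 = $60, leaving $966.
At $288,700 — income exceeds $283,200 by $5,500, which is 14 full-or-partial $400 increments; reduction = 14 × $30 = $420, leaving $606.
Lost: $966 − $606 = $360.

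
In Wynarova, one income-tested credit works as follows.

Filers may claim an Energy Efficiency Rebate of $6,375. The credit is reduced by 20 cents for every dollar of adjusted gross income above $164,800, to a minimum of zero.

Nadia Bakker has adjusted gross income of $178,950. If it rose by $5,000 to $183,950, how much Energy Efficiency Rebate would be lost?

$1,000

At $178,950 — 20% of the $14,150 excess over $164,800 is $2,830; credit = $6,375 − $2,830 = $3,545.
At $183,950 — 20% of the $19,150 excess over $164,800 is $3,830; credit = $6,375 − $3,830 = $2,545.
Lost: $3,545 − $2,545 = $1,000.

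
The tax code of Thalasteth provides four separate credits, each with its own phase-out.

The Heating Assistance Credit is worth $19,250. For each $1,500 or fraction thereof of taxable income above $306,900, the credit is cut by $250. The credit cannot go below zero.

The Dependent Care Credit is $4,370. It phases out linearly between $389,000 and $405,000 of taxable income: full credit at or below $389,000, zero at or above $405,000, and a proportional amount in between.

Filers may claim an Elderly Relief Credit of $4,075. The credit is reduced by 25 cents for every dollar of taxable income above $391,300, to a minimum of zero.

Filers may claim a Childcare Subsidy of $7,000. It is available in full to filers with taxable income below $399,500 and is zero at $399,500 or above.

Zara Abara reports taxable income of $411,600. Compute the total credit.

Heating Assistance Credit: income exceeds $306,900 by $104,700, which is 70 full-or-partial $1,500 increments; reduction = 70 × $250 = $17,500, leaving $1,750.
Dependent Care Credit: $411,600 is at or above $405,000, so the credit is $0.
Elderly Relief Credit: 25% of the $20,300 excess over $391,300 is $5,075 ≥ base, so the credit is $0.
Childcare Subsidy: $411,600 meets or exceeds the $399,500 cutoff, so the credit is $0.
Total: $1,750 + $0 + $0 + $0 = $1,750.

$1,750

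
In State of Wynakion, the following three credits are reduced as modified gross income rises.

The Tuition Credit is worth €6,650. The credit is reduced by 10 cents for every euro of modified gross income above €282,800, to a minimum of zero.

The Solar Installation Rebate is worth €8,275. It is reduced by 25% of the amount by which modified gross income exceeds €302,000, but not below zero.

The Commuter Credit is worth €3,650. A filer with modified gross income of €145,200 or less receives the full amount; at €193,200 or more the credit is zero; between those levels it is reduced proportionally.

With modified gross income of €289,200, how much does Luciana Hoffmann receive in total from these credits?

€14,285

Tuition Credit: 10% of the €6,400 excess over €282,800 is €640; credit = €6,650 − €640 = €6,010.
Solar Installation Rebate: €289,200 is at or below the €302,000 threshold, so the full €8,275 applies.
Commuter Credit: €289,200 is at or above €193,200, so the credit is €0.
Total: €6,010 + €8,275 + €0 = €14,285.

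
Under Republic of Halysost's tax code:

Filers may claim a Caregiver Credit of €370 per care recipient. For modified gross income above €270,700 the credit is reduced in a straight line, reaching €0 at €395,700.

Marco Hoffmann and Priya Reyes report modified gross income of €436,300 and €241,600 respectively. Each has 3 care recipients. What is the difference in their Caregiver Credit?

€1,110

Marco (€436,300): Caregiver Credit: base = 3 × €370 = €1,110. €436,300 is at or above €395,700, so the credit is €0.
Priya (€241,600): Caregiver Credit: base = 3 × €370 = €1,110. €241,600 is at or below the €270,700 threshold, so the full €1,110 applies.
Difference: |€0 − €1,110| = €1,110.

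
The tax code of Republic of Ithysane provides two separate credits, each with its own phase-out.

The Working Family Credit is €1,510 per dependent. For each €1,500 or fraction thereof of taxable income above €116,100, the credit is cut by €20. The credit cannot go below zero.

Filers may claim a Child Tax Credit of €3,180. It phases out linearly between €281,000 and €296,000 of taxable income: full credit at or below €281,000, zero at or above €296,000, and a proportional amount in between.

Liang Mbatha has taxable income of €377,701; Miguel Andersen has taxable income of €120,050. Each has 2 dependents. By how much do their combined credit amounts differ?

€6,140

Liang (€377,701): Working Family Credit: base = 2 × €1,510 = €3,020. income exceeds €116,100 by €261,601 → 175 increments × €20 = €3,500 ≥ base, so the credit is €0. Child Tax Credit: €377,701 is at or above €296,000, so the credit is €0. total €0 + €0 = €0
Miguel (€120,050): Working Family Credit: base = 2 × €1,510 = €3,020. income exceeds €116,100 by €3,950, which is 3 full-or-partial €1,500 increments; reduction = 3 × €20 = €60, leaving €2,960. Child Tax Credit: €120,050 is at or below the €281,000 threshold, so the full €3,180 applies. total €2,960 + €3,180 = €6,140
Difference: |€0 − €6,140| = €6,140.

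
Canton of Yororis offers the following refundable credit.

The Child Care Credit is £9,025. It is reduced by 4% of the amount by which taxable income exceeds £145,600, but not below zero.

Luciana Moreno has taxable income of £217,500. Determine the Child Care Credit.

£6,149

Child Care Credit: 4% of the £71,900 excess over £145,600 is £2,876; credit = £9,025 − £2,876 = £6,149.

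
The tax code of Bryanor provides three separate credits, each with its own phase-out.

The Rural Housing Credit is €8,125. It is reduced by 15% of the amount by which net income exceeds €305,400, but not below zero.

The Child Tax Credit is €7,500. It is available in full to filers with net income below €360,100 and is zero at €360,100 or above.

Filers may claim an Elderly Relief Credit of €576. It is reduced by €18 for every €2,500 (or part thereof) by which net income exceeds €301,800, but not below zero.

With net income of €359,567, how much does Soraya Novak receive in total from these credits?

€7,644

Rural Housing Credit: 15% of the €54,167 excess over €305,400 is €8,125.05 ≥ base, so the credit is €0.
Child Tax Credit: €359,567 is below the €360,100 cutoff, so the full €7,500 applies.
Elderly Relief Credit: income exceeds €301,800 by €57,767, which is 24 full-or-partial €2,500 increments; reduction = 24 × €18 = €432, leaving €144.
Total: €0 + €7,500 + €144 = €7,644.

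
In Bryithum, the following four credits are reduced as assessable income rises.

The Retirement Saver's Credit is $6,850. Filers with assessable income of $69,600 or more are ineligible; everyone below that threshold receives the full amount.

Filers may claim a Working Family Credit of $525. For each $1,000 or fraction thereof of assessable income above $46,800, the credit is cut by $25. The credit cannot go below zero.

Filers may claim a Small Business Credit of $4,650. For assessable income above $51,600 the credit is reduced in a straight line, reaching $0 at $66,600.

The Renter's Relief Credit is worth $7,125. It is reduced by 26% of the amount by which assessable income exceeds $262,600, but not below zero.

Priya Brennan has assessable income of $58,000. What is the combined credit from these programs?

Retirement Saver's Credit: $58,000 is below the $69,600 cutoff, so the full $6,850 applies.
Working Family Credit: income exceeds $46,800 by $11,200, which is 12 full-or-partial $1,000 increments; reduction = 12 × $25 = $300, leaving $225.
Small Business Credit: $58,000 is $6,400 into a $15,000 phase-out range, leaving 8,600/15,000 of the credit: $4,650 × 8,600/15,000 = $2,666.
Renter's Relief Credit: $58,000 is at or below the $262,600 threshold, so the full $7,125 applies.
Total: $6,850 + $225 + $2,666 + $7,125 = $16,866.

$16,866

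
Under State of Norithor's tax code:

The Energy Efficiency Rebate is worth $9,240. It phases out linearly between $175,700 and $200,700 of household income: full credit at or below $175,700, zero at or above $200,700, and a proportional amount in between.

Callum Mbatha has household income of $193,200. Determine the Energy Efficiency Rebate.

$2,772

Energy Efficiency Rebate: $193,200 is $17,500 into a $25,000 phase-out range, leaving 7,500/25,000 of the credit: $9,240 × 7,500/25,000 = $2,772.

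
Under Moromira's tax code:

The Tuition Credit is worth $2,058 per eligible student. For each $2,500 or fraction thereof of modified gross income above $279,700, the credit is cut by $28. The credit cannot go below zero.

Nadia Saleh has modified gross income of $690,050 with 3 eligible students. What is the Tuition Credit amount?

Tuition Credit: base = 3 × $2,058 = $6,174. income exceeds $279,700 by $410,350, which is 165 full-or-partial $2,500 increments; reduction = 165 × $28 = $4,620, leaving $1,554.

$1,554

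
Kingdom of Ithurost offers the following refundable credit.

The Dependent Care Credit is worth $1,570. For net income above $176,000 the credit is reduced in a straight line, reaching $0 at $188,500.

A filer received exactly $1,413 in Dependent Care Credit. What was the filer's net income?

$1,413 is 1,413/1,570 of the full $1,570, so 157/1,570 of the $12,500 range has been used: income = $176,000 + $12,500 × 157/1,570 = $177,250.

$177,250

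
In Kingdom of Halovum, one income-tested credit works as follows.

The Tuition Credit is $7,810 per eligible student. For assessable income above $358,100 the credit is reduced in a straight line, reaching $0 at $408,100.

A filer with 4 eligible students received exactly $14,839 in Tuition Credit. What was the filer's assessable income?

$384,350

Full credit = 4 × $7,810 = $31,240.
$14,839 is 14,839/31,240 of the full $31,240, so 16,401/31,240 of the $50,000 range has been used: income = $358,100 + $50,000 × 16,401/31,240 = $384,350.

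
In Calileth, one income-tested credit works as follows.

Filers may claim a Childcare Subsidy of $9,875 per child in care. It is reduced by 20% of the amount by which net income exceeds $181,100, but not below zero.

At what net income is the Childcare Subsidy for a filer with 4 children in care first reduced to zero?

$378,600

Full credit = 4 × $9,875 = $39,500.
The credit falls by 20% of each dollar above $181,100, so it reaches zero when the excess is $39,500 / 20% = $197,500: income = $181,100 + $197,500 = $378,600.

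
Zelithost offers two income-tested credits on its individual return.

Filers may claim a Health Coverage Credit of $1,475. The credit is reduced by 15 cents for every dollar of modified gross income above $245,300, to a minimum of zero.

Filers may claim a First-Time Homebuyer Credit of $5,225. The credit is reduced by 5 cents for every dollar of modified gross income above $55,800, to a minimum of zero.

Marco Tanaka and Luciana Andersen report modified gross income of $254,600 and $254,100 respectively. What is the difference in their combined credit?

Marco ($254,600): Health Coverage Credit: 15% of the $9,300 excess over $245,300 is $1,395; credit = $1,475 − $1,395 = $80. First-Time Homebuyer Credit: 5% of the $198,800 excess over $55,800 is $9,940 ≥ base, so the credit is $0. total $80 + $0 = $80
Luciana ($254,100): Health Coverage Credit: 15% of the $8,800 excess over $245,300 is $1,320; credit = $1,475 − $1,320 = $155. First-Time Homebuyer Credit: 5% of the $198,300 excess over $55,800 is $9,915 ≥ base, so the credit is $0. total $155 + $0 = $155
Difference: |$80 − $155| = $75.

$75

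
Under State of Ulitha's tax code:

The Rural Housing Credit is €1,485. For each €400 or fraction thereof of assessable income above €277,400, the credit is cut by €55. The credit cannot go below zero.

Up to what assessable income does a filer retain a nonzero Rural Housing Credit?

€287,800

After 26 increments the reduction is 26 × €55 = €1,430, leaving €55; one more increment wipes it out. Increment 26 ends at excess 26 × €400 = €10,400, so the highest qualifying income is €277,400 + €10,400 = €287,800.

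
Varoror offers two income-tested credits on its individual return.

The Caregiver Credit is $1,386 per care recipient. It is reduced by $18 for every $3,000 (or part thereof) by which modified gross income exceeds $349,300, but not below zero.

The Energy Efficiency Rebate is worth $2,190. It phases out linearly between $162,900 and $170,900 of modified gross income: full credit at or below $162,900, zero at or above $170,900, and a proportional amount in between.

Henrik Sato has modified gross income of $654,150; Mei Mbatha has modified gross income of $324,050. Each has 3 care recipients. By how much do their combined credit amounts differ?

Henrik ($654,150): Caregiver Credit: base = 3 × $1,386 = $4,158. income exceeds $349,300 by $304,850, which is 102 full-or-partial $3,000 increments; reduction = 102 × $18 = $1,836, leaving $2,322. Energy Efficiency Rebate: $654,150 is at or above $170,900, so the credit is $0. total $2,322 + $0 = $2,322
Mei ($324,050): Caregiver Credit: base = 3 × $1,386 = $4,158. $324,050 is at or below the $349,300 threshold, so the full $4,158 applies. Energy Efficiency Rebate: $324,050 is at or above $170,900, so the credit is $0. total $4,158 + $0 = $4,158
Difference: |$2,322 − $4,158| = $1,836.

$1,836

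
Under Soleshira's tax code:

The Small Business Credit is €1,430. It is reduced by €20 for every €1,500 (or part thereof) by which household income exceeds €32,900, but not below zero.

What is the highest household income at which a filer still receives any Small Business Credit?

After 71 increments the reduction is 71 × €20 = €1,420, leaving €10; one more increment wipes it out. Increment 71 ends at excess 71 × €1,500 = €106,500, so the highest qualifying income is €32,900 + €106,500 = €139,400.

€139,400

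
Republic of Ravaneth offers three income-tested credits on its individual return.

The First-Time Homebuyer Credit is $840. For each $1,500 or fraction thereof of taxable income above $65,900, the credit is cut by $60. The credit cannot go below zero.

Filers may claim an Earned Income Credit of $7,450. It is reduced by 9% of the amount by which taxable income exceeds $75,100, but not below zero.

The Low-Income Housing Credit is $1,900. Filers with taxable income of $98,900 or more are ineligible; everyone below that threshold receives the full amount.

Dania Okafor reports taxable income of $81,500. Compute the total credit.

$8,954

First-Time Homebuyer Credit: income exceeds $65,900 by $15,600, which is 11 full-or-partial $1,500 increments; reduction = 11 × $60 = $660, leaving $180.
Earned Income Credit: 9% of the $6,400 excess over $75,100 is $576; credit = $7,450 − $576 = $6,874.
Low-Income Housing Credit: $81,500 is below the $98,900 cutoff, so the full $1,900 applies.
Total: $180 + $6,874 + $1,900 = $8,954.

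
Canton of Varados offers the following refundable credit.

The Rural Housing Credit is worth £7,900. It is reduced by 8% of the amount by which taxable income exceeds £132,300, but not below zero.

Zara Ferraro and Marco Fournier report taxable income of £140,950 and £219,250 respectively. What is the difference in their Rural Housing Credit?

Zara (£140,950): Rural Housing Credit: 8% of the £8,650 excess over £132,300 is £692; credit = £7,900 − £692 = £7,208.
Marco (£219,250): Rural Housing Credit: 8% of the £86,950 excess over £132,300 is £6,956; credit = £7,900 − £6,956 = £944.
Difference: |£7,208 − £944| = £6,264.

£6,264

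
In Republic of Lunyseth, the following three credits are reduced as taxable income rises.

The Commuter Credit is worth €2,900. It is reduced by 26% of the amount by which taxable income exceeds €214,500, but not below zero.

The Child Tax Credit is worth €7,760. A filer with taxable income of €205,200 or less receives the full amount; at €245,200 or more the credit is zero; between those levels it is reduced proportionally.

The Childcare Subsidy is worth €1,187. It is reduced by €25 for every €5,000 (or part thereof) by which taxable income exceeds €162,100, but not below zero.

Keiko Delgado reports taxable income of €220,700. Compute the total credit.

€6,928

Commuter Credit: 26% of the €6,200 excess over €214,500 is €1,612; credit = €2,900 − €1,612 = €1,288.
Child Tax Credit: €220,700 is €15,500 into a €40,000 phase-out range, leaving 24,500/40,000 of the credit: €7,760 × 24,500/40,000 = €4,753.
Childcare Subsidy: income exceeds €162,100 by €58,600, which is 12 full-or-partial €5,000 increments; reduction = 12 × €25 = €300, leaving €887.
Total: €1,288 + €4,753 + €887 = €6,928.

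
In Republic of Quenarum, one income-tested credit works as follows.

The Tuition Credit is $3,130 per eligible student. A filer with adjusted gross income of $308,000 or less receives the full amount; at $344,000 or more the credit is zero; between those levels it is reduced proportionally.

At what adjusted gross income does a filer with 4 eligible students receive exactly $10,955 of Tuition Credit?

Full credit = 4 × $3,130 = $12,520.
$10,955 is 10,955/12,520 of the full $12,520, so 1,565/12,520 of the $36,000 range has been used: income = $308,000 + $36,000 × 1,565/12,520 = $312,500.

$312,500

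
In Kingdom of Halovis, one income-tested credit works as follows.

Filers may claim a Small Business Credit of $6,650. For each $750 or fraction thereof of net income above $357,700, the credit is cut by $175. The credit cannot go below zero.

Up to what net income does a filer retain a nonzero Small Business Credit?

$385,450

After 37 increments the reduction is 37 × $175 = $6,475, leaving $175; one more increment wipes it out. Increment 37 ends at excess 37 × $750 = $27,750, so the highest qualifying income is $357,700 + $27,750 = $385,450.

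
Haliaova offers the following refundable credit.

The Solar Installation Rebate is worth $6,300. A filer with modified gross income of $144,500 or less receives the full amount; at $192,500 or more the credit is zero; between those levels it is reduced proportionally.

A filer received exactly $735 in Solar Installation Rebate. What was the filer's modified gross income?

$186,900

$735 is 735/6,300 of the full $6,300, so 5,565/6,300 of the $48,000 range has been used: income = $144,500 + $48,000 × 5,565/6,300 = $186,900.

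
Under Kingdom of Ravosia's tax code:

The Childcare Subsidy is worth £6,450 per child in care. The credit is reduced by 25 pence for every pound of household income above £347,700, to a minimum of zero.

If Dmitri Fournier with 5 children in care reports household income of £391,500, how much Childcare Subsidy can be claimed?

Childcare Subsidy: base = 5 × £6,450 = £32,250. 25% of the £43,800 excess over £347,700 is £10,950; credit = £32,250 − £10,950 = £21,300.

£21,300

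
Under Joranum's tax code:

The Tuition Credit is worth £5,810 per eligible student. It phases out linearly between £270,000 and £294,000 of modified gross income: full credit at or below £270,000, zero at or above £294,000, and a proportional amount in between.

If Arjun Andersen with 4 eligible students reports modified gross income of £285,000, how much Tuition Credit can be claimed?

Tuition Credit: base = 4 × £5,810 = £23,240. £285,000 is £15,000 into a £24,000 phase-out range, leaving 9,000/24,000 of the credit: £23,240 × 9,000/24,000 = £8,715.

£8,715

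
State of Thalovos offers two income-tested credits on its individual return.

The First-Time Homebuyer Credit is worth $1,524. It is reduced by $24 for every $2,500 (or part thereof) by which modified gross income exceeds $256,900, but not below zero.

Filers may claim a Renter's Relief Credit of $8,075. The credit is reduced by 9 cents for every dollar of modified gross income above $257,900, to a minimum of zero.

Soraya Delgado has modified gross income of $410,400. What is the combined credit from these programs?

First-Time Homebuyer Credit: income exceeds $256,900 by $153,500, which is 62 full-or-partial $2,500 increments; reduction = 62 × $24 = $1,488, leaving $36.
Renter's Relief Credit: 9% of the $152,500 excess over $257,900 is $13,725 ≥ base, so the credit is $0.
Total: $36 + $0 = $36.

$36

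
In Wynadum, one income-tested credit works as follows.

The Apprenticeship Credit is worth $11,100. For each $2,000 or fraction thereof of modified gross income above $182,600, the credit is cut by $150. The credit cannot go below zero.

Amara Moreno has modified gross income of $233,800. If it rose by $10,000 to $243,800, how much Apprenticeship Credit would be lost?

$750

At $233,800 — income exceeds $182,600 by $51,200, which is 26 full-or-partial $2,000 increments; reduction = 26 × $150 = $3,900, leaving $7,200.
At $243,800 — income exceeds $182,600 by $61,200, which is 31 full-or-partial $2,000 increments; reduction = 31 × $150 = $4,650, leaving $6,450.
Lost: $7,200 − $6,450 = $750.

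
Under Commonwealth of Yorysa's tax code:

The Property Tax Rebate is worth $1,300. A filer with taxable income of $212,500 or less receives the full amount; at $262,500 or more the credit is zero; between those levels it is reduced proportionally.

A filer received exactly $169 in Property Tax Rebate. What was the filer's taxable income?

$169 is 169/1,300 of the full $1,300, so 1,131/1,300 of the $50,000 range has been used: income = $212,500 + $50,000 × 1,131/1,300 = $256,000.

$256,000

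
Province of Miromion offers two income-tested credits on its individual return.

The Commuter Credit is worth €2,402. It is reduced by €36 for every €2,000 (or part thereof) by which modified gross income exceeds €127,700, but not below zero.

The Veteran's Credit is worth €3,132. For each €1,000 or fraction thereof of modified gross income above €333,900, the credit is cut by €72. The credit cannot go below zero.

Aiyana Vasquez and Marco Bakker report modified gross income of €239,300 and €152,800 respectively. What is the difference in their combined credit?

Aiyana (€239,300): Commuter Credit: income exceeds €127,700 by €111,600, which is 56 full-or-partial €2,000 increments; reduction = 56 × €36 = €2,016, leaving €386. Veteran's Credit: €239,300 is at or below the €333,900 threshold, so the full €3,132 applies. total €386 + €3,132 = €3,518
Marco (€152,800): Commuter Credit: income exceeds €127,700 by €25,100, which is 13 full-or-partial €2,000 increments; reduction = 13 × €36 = €468, leaving €1,934. Veteran's Credit: €152,800 is at or below the €333,900 threshold, so the full €3,132 applies. total €1,934 + €3,132 = €5,066
Difference: |€3,518 − €5,066| = €1,548.

€1,548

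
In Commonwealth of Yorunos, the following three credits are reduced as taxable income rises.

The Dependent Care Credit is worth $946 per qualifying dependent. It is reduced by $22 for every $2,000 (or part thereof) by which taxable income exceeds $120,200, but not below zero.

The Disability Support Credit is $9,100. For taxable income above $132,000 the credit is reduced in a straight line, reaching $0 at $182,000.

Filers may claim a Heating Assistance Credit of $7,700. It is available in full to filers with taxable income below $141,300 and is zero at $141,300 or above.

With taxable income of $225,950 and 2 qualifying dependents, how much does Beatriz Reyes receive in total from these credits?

Dependent Care Credit: base = 2 × $946 = $1,892. income exceeds $120,200 by $105,750, which is 53 full-or-partial $2,000 increments; reduction = 53 × $22 = $1,166, leaving $726.
Disability Support Credit: $225,950 is at or above $182,000, so the credit is $0.
Heating Assistance Credit: $225,950 meets or exceeds the $141,300 cutoff, so the credit is $0.
Total: $726 + $0 + $0 = $726.

$726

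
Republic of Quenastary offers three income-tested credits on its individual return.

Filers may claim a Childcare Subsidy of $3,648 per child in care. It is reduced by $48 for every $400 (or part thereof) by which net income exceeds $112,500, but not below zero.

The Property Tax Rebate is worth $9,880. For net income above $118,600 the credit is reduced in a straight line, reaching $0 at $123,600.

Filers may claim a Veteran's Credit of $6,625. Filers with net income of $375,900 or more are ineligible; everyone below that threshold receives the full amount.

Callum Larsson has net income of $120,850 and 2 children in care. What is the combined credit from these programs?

Childcare Subsidy: base = 2 × $3,648 = $7,296. income exceeds $112,500 by $8,350, which is 21 full-or-partial $400 increments; reduction = 21 × $48 = $1,008, leaving $6,288.
Property Tax Rebate: $120,850 is $2,250 into a $5,000 phase-out range, leaving 2,750/5,000 of the credit: $9,880 × 2,750/5,000 = $5,434.
Veteran's Credit: $120,850 is below the $375,900 cutoff, so the full $6,625 applies.
Total: $6,288 + $5,434 + $6,625 = $18,347.

$18,347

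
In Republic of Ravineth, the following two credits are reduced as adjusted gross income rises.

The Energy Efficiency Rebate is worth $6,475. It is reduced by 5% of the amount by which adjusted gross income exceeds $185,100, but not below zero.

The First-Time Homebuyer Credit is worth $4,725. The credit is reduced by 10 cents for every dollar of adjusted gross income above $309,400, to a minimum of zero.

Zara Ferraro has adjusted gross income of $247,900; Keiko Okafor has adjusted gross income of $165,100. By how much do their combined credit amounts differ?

Zara ($247,900): Energy Efficiency Rebate: 5% of the $62,800 excess over $185,100 is $3,140; credit = $6,475 − $3,140 = $3,335. First-Time Homebuyer Credit: $247,900 is at or below the $309,400 threshold, so the full $4,725 applies. total $3,335 + $4,725 = $8,060
Keiko ($165,100): Energy Efficiency Rebate: $165,100 is at or below the $185,100 threshold, so the full $6,475 applies. First-Time Homebuyer Credit: $165,100 is at or below the $309,400 threshold, so the full $4,725 applies. total $6,475 + $4,725 = $11,200
Difference: |$8,060 − $11,200| = $3,140.

$3,140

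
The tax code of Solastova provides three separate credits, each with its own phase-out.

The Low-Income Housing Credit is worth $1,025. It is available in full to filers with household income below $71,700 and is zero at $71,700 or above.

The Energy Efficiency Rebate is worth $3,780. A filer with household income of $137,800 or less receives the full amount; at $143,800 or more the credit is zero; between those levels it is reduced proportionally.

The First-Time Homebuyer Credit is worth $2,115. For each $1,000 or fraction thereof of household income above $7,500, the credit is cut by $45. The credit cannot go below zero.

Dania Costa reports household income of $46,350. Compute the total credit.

Low-Income Housing Credit: $46,350 is below the $71,700 cutoff, so the full $1,025 applies.
Energy Efficiency Rebate: $46,350 is at or below the $137,800 threshold, so the full $3,780 applies.
First-Time Homebuyer Credit: income exceeds $7,500 by $38,850, which is 39 full-or-partial $1,000 increments; reduction = 39 × $45 = $1,755, leaving $360.
Total: $1,025 + $3,780 + $360 = $5,165.

$5,165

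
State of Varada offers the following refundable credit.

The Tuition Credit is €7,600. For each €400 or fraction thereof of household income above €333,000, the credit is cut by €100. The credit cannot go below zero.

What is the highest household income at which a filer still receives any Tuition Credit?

After 75 increments the reduction is 75 × €100 = €7,500, leaving €100; one more increment wipes it out. Increment 75 ends at excess 75 × €400 = €30,000, so the highest qualifying income is €333,000 + €30,000 = €363,000.

€363,000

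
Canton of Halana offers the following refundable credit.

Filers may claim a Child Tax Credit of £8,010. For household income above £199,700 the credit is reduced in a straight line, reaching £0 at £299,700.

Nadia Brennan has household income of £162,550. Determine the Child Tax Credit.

£8,010

Child Tax Credit: £162,550 is at or below the £199,700 threshold, so the full £8,010 applies.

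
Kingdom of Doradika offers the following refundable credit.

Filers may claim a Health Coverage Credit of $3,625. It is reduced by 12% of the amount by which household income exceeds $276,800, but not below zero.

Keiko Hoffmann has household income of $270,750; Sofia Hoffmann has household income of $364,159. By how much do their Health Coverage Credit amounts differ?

$3,625

Keiko ($270,750): Health Coverage Credit: $270,750 is at or below the $276,800 threshold, so the full $3,625 applies.
Sofia ($364,159): Health Coverage Credit: 12% of the $87,359 excess over $276,800 is $10,483.08 ≥ base, so the credit is $0.
Difference: |$3,625 − $0| = $3,625.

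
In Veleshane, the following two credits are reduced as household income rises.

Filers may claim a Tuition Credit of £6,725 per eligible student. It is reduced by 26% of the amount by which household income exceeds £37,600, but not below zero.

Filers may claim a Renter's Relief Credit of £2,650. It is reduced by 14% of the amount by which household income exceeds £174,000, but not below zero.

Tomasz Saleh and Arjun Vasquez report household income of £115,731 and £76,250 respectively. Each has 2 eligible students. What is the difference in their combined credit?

£3,401

Tomasz (£115,731): Tuition Credit: base = 2 × £6,725 = £13,450. 26% of the £78,131 excess over £37,600 is £20,314.06 ≥ base, so the credit is £0. Renter's Relief Credit: £115,731 is at or below the £174,000 threshold, so the full £2,650 applies. total £0 + £2,650 = £2,650
Arjun (£76,250): Tuition Credit: base = 2 × £6,725 = £13,450. 26% of the £38,650 excess over £37,600 is £10,049; credit = £13,450 − £10,049 = £3,401. Renter's Relief Credit: £76,250 is at or below the £174,000 threshold, so the full £2,650 applies. total £3,401 + £2,650 = £6,051
Difference: |£2,650 − £6,051| = £3,401.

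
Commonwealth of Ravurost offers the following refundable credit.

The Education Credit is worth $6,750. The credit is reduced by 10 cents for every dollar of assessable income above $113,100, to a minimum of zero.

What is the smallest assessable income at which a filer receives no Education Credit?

The credit falls by 10% of each dollar above $113,100, so it reaches zero when the excess is $6,750 / 10% = $67,500: income = $113,100 + $67,500 = $180,600.

$180,600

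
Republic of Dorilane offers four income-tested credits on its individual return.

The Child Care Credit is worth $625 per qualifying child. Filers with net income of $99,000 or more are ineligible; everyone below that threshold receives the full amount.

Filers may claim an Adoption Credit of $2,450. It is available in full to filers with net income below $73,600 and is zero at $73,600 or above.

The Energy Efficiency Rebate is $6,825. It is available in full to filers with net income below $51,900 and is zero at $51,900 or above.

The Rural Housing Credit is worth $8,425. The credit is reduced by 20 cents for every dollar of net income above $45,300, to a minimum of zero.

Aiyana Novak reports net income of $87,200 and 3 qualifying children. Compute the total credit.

$1,920

Child Care Credit: base = 3 × $625 = $1,875. $87,200 is below the $99,000 cutoff, so the full $1,875 applies.
Adoption Credit: $87,200 meets or exceeds the $73,600 cutoff, so the credit is $0.
Energy Efficiency Rebate: $87,200 meets or exceeds the $51,900 cutoff, so the credit is $0.
Rural Housing Credit: 20% of the $41,900 excess over $45,300 is $8,380; credit = $8,425 − $8,380 = $45.
Total: $1,875 + $0 + $0 + $45 = $1,920.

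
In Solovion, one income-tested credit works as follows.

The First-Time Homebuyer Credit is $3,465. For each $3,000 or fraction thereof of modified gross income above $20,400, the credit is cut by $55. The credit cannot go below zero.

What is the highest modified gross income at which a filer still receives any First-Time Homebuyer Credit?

$206,400

After 62 increments the reduction is 62 × $55 = $3,410, leaving $55; one more increment wipes it out. Increment 62 ends at excess 62 × $3,000 = $186,000, so the highest qualifying income is $20,400 + $186,000 = $206,400.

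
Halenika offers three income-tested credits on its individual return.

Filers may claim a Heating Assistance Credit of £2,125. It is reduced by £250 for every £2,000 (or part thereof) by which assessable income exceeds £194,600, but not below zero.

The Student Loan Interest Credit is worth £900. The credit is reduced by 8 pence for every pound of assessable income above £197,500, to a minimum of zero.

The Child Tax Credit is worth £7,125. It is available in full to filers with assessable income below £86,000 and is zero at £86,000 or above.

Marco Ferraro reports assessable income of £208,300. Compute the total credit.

£411

Heating Assistance Credit: income exceeds £194,600 by £13,700, which is 7 full-or-partial £2,000 increments; reduction = 7 × £250 = £1,750, leaving £375.
Student Loan Interest Credit: 8% of the £10,800 excess over £197,500 is £864; credit = £900 − £864 = £36.
Child Tax Credit: £208,300 meets or exceeds the £86,000 cutoff, so the credit is £0.
Total: £375 + £36 + £0 = £411.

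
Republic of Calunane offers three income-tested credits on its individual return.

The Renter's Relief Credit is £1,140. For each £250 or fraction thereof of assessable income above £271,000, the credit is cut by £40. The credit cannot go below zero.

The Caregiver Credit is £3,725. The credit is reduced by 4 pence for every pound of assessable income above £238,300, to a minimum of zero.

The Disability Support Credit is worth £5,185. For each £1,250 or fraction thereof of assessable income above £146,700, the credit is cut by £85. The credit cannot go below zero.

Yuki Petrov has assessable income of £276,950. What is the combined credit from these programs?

£2,359

Renter's Relief Credit: income exceeds £271,000 by £5,950, which is 24 full-or-partial £250 increments; reduction = 24 × £40 = £960, leaving £180.
Caregiver Credit: 4% of the £38,650 excess over £238,300 is £1,546; credit = £3,725 − £1,546 = £2,179.
Disability Support Credit: income exceeds £146,700 by £130,250 → 105 increments × £85 = £8,925 ≥ base, so the credit is £0.
Total: £180 + £2,179 + £0 = £2,359.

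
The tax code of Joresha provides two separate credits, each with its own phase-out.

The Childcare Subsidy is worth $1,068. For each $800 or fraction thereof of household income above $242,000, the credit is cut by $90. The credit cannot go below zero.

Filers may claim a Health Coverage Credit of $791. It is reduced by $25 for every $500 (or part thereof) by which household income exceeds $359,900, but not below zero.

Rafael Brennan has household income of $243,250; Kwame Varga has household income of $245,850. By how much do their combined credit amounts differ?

Rafael ($243,250): Childcare Subsidy: income exceeds $242,000 by $1,250, which is 2 full-or-partial $800 increments; reduction = 2 × $90 = $180, leaving $888. Health Coverage Credit: $243,250 is at or below the $359,900 threshold, so the full $791 applies. total $888 + $791 = $1,679
Kwame ($245,850): Childcare Subsidy: income exceeds $242,000 by $3,850, which is 5 full-or-partial $800 increments; reduction = 5 × $90 = $450, leaving $618. Health Coverage Credit: $245,850 is at or below the $359,900 threshold, so the full $791 applies. total $618 + $791 = $1,409
Difference: |$1,679 − $1,409| = $270.

$270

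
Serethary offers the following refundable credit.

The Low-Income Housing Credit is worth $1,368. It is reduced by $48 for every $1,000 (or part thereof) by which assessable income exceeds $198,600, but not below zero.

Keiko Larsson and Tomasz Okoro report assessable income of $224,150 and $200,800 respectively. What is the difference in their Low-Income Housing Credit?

Keiko ($224,150): Low-Income Housing Credit: income exceeds $198,600 by $25,550, which is 26 full-or-partial $1,000 increments; reduction = 26 × $48 = $1,248, leaving $120.
Tomasz ($200,800): Low-Income Housing Credit: income exceeds $198,600 by $2,200, which is 3 full-or-partial $1,000 increments; reduction = 3 × $48 = $144, leaving $1,224.
Difference: |$120 − $1,224| = $1,104.

$1,104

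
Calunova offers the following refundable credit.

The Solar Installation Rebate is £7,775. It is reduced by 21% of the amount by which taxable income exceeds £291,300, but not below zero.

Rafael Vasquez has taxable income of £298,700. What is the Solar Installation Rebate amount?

£6,221

Solar Installation Rebate: 21% of the £7,400 excess over £291,300 is £1,554; credit = £7,775 − £1,554 = £6,221.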